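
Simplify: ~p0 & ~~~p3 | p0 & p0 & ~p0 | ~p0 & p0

~p0 & ~p3

~p0 & ~~~p3 | p0 & p0 & ~p0 | ~p0 & p0
= ~p0 & ~~~p3 | p0 & p0 & ~p0   (complement / identity)
= ~p0 & ~~~p3 | p0 & ~p0   (idempotence)
= ~p0 & ~p3 | p0 & ~p0   (double negation)
= ~p0 & ~p3   (complement / identity)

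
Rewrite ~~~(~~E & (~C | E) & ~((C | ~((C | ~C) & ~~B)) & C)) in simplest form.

~~~(~~E & (~C | E) & ~((C | ~((C | ~C) & ~~B)) & C))
= ~~~(~~E & (~C | E) & ~((C | ~((C | ~C) & B)) & C))
= ~~~(~~E & (~C | E) & ~((C | ~B) & C))
= ~~~(~~E & (~C | E) & ~C)
= ~~~(~~E & ~C)
= ~(~~E & ~C)
= ~E | C

~E | C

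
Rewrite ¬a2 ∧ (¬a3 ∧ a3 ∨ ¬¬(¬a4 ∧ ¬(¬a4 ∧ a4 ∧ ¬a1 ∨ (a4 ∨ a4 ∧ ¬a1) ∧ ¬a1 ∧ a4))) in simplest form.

¬a2 ∧ (¬a3 ∧ a3 ∨ ¬¬(¬a4 ∧ ¬(¬a4 ∧ a4 ∧ ¬a1 ∨ (a4 ∨ a4 ∧ ¬a1) ∧ ¬a1 ∧ a4)))
= ¬a2 ∧ (¬a3 ∧ a3 ∨ ¬(a4 ∨ ¬a4 ∧ a4 ∧ ¬a1 ∨ (a4 ∨ a4 ∧ ¬a1) ∧ ¬a1 ∧ a4))   — De Morgan
= ¬a2 ∧ (¬a3 ∧ a3 ∨ ¬(a4 ∨ ¬a4 ∧ a4 ∧ ¬a1 ∨ a4 ∧ ¬a1 ∧ a4))   — absorption
= ¬a2 ∧ (¬a3 ∧ a3 ∨ ¬(a4 ∨ a4 ∧ ¬a1))   — distribution
= ¬a2 ∧ ¬(a4 ∨ a4 ∧ ¬a1)   — complement / identity
= ¬a2 ∧ ¬a4   — absorption

¬a2 ∧ ¬a4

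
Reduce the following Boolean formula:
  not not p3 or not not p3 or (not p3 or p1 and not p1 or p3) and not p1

p3 or not p1

not not p3 or not not p3 or (not p3 or p1 and not p1 or p3) and not p1
= not not p3 or not not p3 or (not p3 or p3) and not p1   (complement / identity)
= not not p3 or not not p3 or not p1   (complement / identity)
= not not p3 or not p1   (idempotence)
= p3 or not p1   (double negation)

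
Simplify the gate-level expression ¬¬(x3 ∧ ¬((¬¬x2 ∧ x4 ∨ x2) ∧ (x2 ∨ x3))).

¬¬(x3 ∧ ¬((¬¬x2 ∧ x4 ∨ x2) ∧ (x2 ∨ x3)))
= ¬¬(x3 ∧ ¬((x2 ∧ x4 ∨ x2) ∧ (x2 ∨ x3)))   [double negation]
= ¬¬(x3 ∧ ¬(x2 ∧ (x2 ∨ x3)))   [absorption]
= ¬¬(x3 ∧ ¬x2)   [absorption]
= x3 ∧ ¬x2   [double negation]

x3 ∧ ¬x2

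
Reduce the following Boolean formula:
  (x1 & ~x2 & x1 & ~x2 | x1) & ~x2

(x1 & ~x2 & x1 & ~x2 | x1) & ~x2
= (x1 & ~x2 | x1) & ~x2   [idempotence]
= x1 & ~x2   [absorption]

x1 & ~x2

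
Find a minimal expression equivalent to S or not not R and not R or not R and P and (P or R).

S or not not R and not R or not R and P and (P or R)
= S or R and not R or not R and P and (P or R)
= S or R and not R or not R and P
= S or not R and P

S or not R and P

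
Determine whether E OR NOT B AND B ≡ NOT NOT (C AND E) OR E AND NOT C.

Yes

E1: E OR NOT B AND B
    = E   — complement / identity
E2: NOT NOT (C AND E) OR E AND NOT C
    = C AND E OR E AND NOT C   — double negation
    = E   — distribution
Both reduce to E, so they are equivalent.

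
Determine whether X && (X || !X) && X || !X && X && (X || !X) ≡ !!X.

E1: X && (X || !X) && X || !X && X && (X || !X)
    = X && (X || !X)   [distribution]
    = X   [complement / identity]
E2: !!X
    = X   [double negation]
Both reduce to X, so they are equivalent.

Yes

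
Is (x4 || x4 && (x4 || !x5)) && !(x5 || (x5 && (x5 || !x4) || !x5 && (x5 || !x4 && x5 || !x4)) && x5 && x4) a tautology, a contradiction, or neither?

(x4 || x4 && (x4 || !x5)) && !(x5 || (x5 && (x5 || !x4) || !x5 && (x5 || !x4 && x5 || !x4)) && x5 && x4)
= (x4 || x4 && (x4 || !x5)) && !(x5 || (x5 && (x5 || !x4) || !x5 && (x5 || !x4)) && x5 && x4)
= (x4 || x4 && (x4 || !x5)) && !(x5 || (x5 || !x4) && x5 && x4)
= (x4 || x4 && (x4 || !x5)) && !(x5 || x5 && x4)
= (x4 || x4) && !(x5 || x5 && x4)
= x4 && !(x5 || x5 && x4)
= x4 && !x5
This depends on x4, x5, so it is not a constant.

neither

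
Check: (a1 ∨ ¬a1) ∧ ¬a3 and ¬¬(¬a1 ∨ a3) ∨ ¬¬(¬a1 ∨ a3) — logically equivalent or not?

No

E1: (a1 ∨ ¬a1) ∧ ¬a3
    = ¬a3
E2: ¬¬(¬a1 ∨ a3) ∨ ¬¬(¬a1 ∨ a3)
    = ¬¬(¬a1 ∨ a3)
    = ¬a1 ∨ a3
These differ: at a1=1, a3=1, E1 = 0 but E2 = 1.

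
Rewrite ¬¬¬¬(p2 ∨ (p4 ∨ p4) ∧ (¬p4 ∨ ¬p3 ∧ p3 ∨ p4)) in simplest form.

¬¬¬¬(p2 ∨ (p4 ∨ p4) ∧ (¬p4 ∨ ¬p3 ∧ p3 ∨ p4))
= ¬¬¬¬(p2 ∨ p4 ∧ (¬p4 ∨ ¬p3 ∧ p3) ∨ p4)
= ¬¬(p2 ∨ p4 ∧ (¬p4 ∨ ¬p3 ∧ p3) ∨ p4)
= ¬¬(p2 ∨ p4 ∧ ¬p4 ∨ p4)
= ¬¬(p2 ∨ p4)
= p2 ∨ p4

p2 ∨ p4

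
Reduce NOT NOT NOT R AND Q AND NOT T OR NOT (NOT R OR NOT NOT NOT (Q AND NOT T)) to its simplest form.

Q AND NOT T

NOT NOT NOT R AND Q AND NOT T OR NOT (NOT R OR NOT NOT NOT (Q AND NOT T))
= NOT NOT NOT R AND Q AND NOT T OR NOT (NOT R OR NOT (Q AND NOT T))
= NOT NOT NOT R AND Q AND NOT T OR R AND Q AND NOT T
= NOT R AND Q AND NOT T OR R AND Q AND NOT T
= Q AND NOT T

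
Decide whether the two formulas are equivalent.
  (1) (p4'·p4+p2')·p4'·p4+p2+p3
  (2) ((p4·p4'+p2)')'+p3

E1: (p4'·p4+p2')·p4'·p4+p2+p3
    = p4'·p4+p2+p3   — absorption
    = p2+p3   — complement / identity
E2: ((p4·p4'+p2)')'+p3
    = p4·p4'+p2+p3   — double negation
    = p2+p3   — complement / identity
Both reduce to p2+p3, so they are equivalent.

Yes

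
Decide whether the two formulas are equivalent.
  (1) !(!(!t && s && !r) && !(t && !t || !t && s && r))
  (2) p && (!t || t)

No

E1: !(!(!t && s && !r) && !(t && !t || !t && s && r))
    = !t && s && !r || t && !t || !t && s && r
    = !t && s && !r || !t && s && r
    = !t && s
E2: p && (!t || t)
    = p
These differ: at p=1, r=0, s=0, t=0, E1 = 0 but E2 = 1.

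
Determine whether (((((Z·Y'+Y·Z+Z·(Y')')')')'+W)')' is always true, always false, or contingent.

contingent

(((((Z·Y'+Y·Z+Z·(Y')')')')'+W)')'
= (((((Z·Y'+Y·Z+Z·Y)')')'+W)')'   (double negation)
= (((Z·Y'+Y·Z+Z·Y)')')'+W   (double negation)
= (((Z+Z·Y)')')'+W   (distribution)
= ((Z')')'+W   (absorption)
= Z'+W   (double negation)
This depends on W, Z, so it is not a constant.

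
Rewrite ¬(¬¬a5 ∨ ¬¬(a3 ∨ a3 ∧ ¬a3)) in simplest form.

¬(¬¬a5 ∨ ¬¬(a3 ∨ a3 ∧ ¬a3))
= ¬a5 ∧ ¬(a3 ∨ a3 ∧ ¬a3)   — De Morgan
= ¬a5 ∧ ¬a3   — complement / identity

¬a5 ∧ ¬a3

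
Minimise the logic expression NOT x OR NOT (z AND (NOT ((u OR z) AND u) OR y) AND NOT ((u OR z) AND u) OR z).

NOT x OR NOT z

NOT x OR NOT (z AND (NOT ((u OR z) AND u) OR y) AND NOT ((u OR z) AND u) OR z)
= NOT x OR NOT (z AND NOT ((u OR z) AND u) OR z)
= NOT x OR NOT (z AND NOT u OR z)
= NOT x OR NOT z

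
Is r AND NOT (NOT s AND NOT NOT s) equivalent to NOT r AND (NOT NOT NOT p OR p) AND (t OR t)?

No

E1: r AND NOT (NOT s AND NOT NOT s)
    = r AND (s OR NOT s)   [De Morgan]
    = r   [complement / identity]
E2: NOT r AND (NOT NOT NOT p OR p) AND (t OR t)
    = NOT r AND (NOT p OR p) AND (t OR t)   [double negation]
    = NOT r AND (t OR t)   [complement / identity]
    = NOT r AND t   [idempotence]
These differ: at p=0, r=1, s=0, t=0, E1 = 1 but E2 = 0.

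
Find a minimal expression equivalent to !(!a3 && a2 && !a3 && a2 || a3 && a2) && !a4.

!(!a3 && a2 && !a3 && a2 || a3 && a2) && !a4
= !(!a3 && a2 || a3 && a2) && !a4   (idempotence)
= !((!a3 || a3) && a2) && !a4   (distribution)
= !a2 && !a4   (complement / identity)

!a2 && !a4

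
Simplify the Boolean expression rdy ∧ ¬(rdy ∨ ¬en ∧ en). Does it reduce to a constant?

False

rdy ∧ ¬(rdy ∨ ¬en ∧ en)
= rdy ∧ ¬rdy
= False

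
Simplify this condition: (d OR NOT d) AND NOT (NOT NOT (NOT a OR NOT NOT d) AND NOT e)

a AND NOT d OR e

(d OR NOT d) AND NOT (NOT NOT (NOT a OR NOT NOT d) AND NOT e)
= NOT (NOT NOT (NOT a OR NOT NOT d) AND NOT e)   (complement / identity)
= NOT (NOT (a AND NOT d) AND NOT e)   (De Morgan)
= a AND NOT d OR e   (De Morgan)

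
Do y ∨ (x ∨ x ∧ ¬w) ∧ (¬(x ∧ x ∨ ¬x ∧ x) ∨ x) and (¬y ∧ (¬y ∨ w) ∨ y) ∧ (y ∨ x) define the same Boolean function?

E1: y ∨ (x ∨ x ∧ ¬w) ∧ (¬(x ∧ x ∨ ¬x ∧ x) ∨ x)
    = y ∨ (x ∨ x ∧ ¬w) ∧ (¬x ∨ x)   (distribution)
    = y ∨ x ∨ x ∧ ¬w   (complement / identity)
    = y ∨ x   (absorption)
E2: (¬y ∧ (¬y ∨ w) ∨ y) ∧ (y ∨ x)
    = (¬y ∨ y) ∧ (y ∨ x)   (absorption)
    = y ∨ x   (complement / identity)
Both reduce to y ∨ x, so they are equivalent.

Yes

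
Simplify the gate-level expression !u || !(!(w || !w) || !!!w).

!u || !(!(w || !w) || !!!w)
= !u || (w || !w) && !!w   — De Morgan
= !u || !!w   — complement / identity
= !u || w   — double negation

!u || w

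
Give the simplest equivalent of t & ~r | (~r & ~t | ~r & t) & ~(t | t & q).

~r

t & ~r | (~r & ~t | ~r & t) & ~(t | t & q)
= t & ~r | (~r & ~t | ~r & t) & ~t   [absorption]
= t & ~r | ~r & ~t   [distribution]
= ~r   [distribution]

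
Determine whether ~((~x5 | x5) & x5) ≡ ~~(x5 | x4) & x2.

No

E1: ~((~x5 | x5) & x5)
    = ~x5
E2: ~~(x5 | x4) & x2
    = (x5 | x4) & x2
These differ: at x2=0, x4=0, x5=0, E1 = 1 but E2 = 0.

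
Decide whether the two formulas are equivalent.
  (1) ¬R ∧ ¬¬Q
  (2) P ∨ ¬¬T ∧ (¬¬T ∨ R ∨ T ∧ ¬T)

E1: ¬R ∧ ¬¬Q
    = ¬R ∧ Q   [double negation]
E2: P ∨ ¬¬T ∧ (¬¬T ∨ R ∨ T ∧ ¬T)
    = P ∨ ¬¬T ∧ (¬¬T ∨ R)   [complement / identity]
    = P ∨ ¬¬T   [absorption]
    = P ∨ T   [double negation]
These differ: at P=1, Q=0, R=1, T=1, E1 = 0 but E2 = 1.

No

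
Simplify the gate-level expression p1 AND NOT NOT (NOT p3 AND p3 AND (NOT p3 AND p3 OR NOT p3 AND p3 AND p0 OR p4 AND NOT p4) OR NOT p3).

p1 AND NOT p3

p1 AND NOT NOT (NOT p3 AND p3 AND (NOT p3 AND p3 OR NOT p3 AND p3 AND p0 OR p4 AND NOT p4) OR NOT p3)
= p1 AND NOT NOT (NOT p3 AND p3 AND (NOT p3 AND p3 OR p4 AND NOT p4) OR NOT p3)
= p1 AND NOT NOT (NOT p3 AND p3 AND NOT p3 AND p3 OR NOT p3)
= p1 AND NOT NOT (NOT p3 AND p3 OR NOT p3)
= p1 AND NOT NOT NOT p3
= p1 AND NOT p3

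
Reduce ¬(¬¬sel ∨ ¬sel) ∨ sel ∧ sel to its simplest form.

¬(¬¬sel ∨ ¬sel) ∨ sel ∧ sel
= ¬sel ∧ sel ∨ sel ∧ sel   (De Morgan)
= sel   (distribution)

sel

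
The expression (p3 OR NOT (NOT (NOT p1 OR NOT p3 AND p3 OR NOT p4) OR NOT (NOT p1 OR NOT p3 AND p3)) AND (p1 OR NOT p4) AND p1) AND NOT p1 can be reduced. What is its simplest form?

(p3 OR NOT (NOT (NOT p1 OR NOT p3 AND p3 OR NOT p4) OR NOT (NOT p1 OR NOT p3 AND p3)) AND (p1 OR NOT p4) AND p1) AND NOT p1
= (p3 OR NOT (NOT (NOT p1 OR NOT p3 AND p3 OR NOT p4) OR NOT (NOT p1 OR NOT p3 AND p3)) AND p1) AND NOT p1   (absorption)
= (p3 OR (NOT p1 OR NOT p3 AND p3 OR NOT p4) AND (NOT p1 OR NOT p3 AND p3) AND p1) AND NOT p1   (De Morgan)
= (p3 OR (NOT p1 OR NOT p3 AND p3) AND p1) AND NOT p1   (absorption)
= (p3 OR NOT p1 AND p1) AND NOT p1   (complement / identity)
= p3 AND NOT p1   (complement / identity)

p3 AND NOT p1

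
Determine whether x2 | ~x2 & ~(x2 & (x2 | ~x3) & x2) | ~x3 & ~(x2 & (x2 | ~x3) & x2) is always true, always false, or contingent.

x2 | ~x2 & ~(x2 & (x2 | ~x3) & x2) | ~x3 & ~(x2 & (x2 | ~x3) & x2)
= x2 | ~(x2 & (x2 | ~x3) & x2) & (~x2 | ~x3)   — distribution
= x2 | ~(x2 & x2) & (~x2 | ~x3)   — absorption
= x2 | ~x2 & (~x2 | ~x3)   — idempotence
= x2 | ~x2   — absorption
= 1   — complement

always true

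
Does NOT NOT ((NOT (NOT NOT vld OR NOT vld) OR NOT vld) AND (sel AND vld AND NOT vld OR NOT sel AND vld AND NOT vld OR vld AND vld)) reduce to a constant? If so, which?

NOT NOT ((NOT (NOT NOT vld OR NOT vld) OR NOT vld) AND (sel AND vld AND NOT vld OR NOT sel AND vld AND NOT vld OR vld AND vld))
= NOT NOT ((NOT (NOT NOT vld OR NOT vld) OR NOT vld) AND (vld AND NOT vld OR vld AND vld))   [distribution]
= NOT NOT ((NOT (NOT NOT vld OR NOT vld) OR NOT vld) AND vld)   [distribution]
= NOT NOT ((NOT vld AND vld OR NOT vld) AND vld)   [De Morgan]
= NOT NOT (NOT vld AND vld)   [complement / identity]
= NOT vld AND vld   [double negation]
= FALSE   [complement]

yes, False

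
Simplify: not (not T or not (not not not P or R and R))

T and (not P or R)

not (not T or not (not not not P or R and R))
= not (not T or not (not P or R and R))   [double negation]
= T and (not P or R and R)   [De Morgan]
= T and (not P or R)   [idempotence]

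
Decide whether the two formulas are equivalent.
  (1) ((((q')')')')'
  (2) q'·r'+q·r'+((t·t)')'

No

E1: ((((q')')')')'
    = ((q')')'   (double negation)
    = q'   (double negation)
E2: q'·r'+q·r'+((t·t)')'
    = r'+((t·t)')'   (distribution)
    = r'+(t')'   (idempotence)
    = r'+t   (double negation)
These differ: at q=1, r=0, t=1, E1 = 0 but E2 = 1.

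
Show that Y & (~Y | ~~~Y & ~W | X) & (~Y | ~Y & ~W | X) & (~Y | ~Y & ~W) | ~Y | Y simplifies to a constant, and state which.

Y & (~Y | ~~~Y & ~W | X) & (~Y | ~Y & ~W | X) & (~Y | ~Y & ~W) | ~Y | Y
= Y & (~Y | ~~~Y & ~W | X) & (~Y | ~Y & ~W) | ~Y | Y   (absorption)
= Y & (~Y | ~Y & ~W | X) & (~Y | ~Y & ~W) | ~Y | Y   (double negation)
= Y & (~Y | ~Y & ~W) | ~Y | Y   (absorption)
= Y & ~Y | ~Y | Y   (absorption)
= ~Y | Y   (complement / identity)
= 1   (complement)

1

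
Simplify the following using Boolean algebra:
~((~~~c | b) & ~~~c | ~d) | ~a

c & d | ~a

~((~~~c | b) & ~~~c | ~d) | ~a
= ~(~~~c | ~d) | ~a   (absorption)
= ~~c & d | ~a   (De Morgan)
= c & d | ~a   (double negation)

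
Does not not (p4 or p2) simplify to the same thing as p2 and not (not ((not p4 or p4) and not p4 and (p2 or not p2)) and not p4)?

No

E1: not not (p4 or p2)
    = p4 or p2   (double negation)
E2: p2 and not (not ((not p4 or p4) and not p4 and (p2 or not p2)) and not p4)
    = p2 and ((not p4 or p4) and not p4 and (p2 or not p2) or p4)   (De Morgan)
    = p2 and ((not p4 or p4) and not p4 or p4)   (complement / identity)
    = p2 and (not p4 or p4)   (complement / identity)
    = p2   (complement / identity)
These differ: at p2=0, p4=1, E1 = 1 but E2 = 0.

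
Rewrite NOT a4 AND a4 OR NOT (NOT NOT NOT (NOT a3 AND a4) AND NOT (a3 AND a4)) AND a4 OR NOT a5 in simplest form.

a4 OR NOT a5

NOT a4 AND a4 OR NOT (NOT NOT NOT (NOT a3 AND a4) AND NOT (a3 AND a4)) AND a4 OR NOT a5
= NOT a4 AND a4 OR NOT (NOT (NOT a3 AND a4) AND NOT (a3 AND a4)) AND a4 OR NOT a5   [double negation]
= NOT a4 AND a4 OR (NOT a3 AND a4 OR a3 AND a4) AND a4 OR NOT a5   [De Morgan]
= NOT a4 AND a4 OR a4 AND a4 OR NOT a5   [distribution]
= a4 OR NOT a5   [distribution]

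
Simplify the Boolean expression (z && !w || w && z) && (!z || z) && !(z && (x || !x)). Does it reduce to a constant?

false

(z && !w || w && z) && (!z || z) && !(z && (x || !x))
= (z && !w || w && z) && (!z || z) && !z   — complement / identity
= z && (!z || z) && !z   — distribution
= z && !z   — complement / identity
= false   — complement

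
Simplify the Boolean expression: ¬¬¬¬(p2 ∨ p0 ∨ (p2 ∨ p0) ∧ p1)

¬¬¬¬(p2 ∨ p0 ∨ (p2 ∨ p0) ∧ p1)
= ¬¬¬¬(p2 ∨ p0)   [absorption]
= ¬¬(p2 ∨ p0)   [double negation]
= p2 ∨ p0   [double negation]

p2 ∨ p0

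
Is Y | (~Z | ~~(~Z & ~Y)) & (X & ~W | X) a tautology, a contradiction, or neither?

neither

Y | (~Z | ~~(~Z & ~Y)) & (X & ~W | X)
= Y | (~Z | ~Z & ~Y) & (X & ~W | X)   (double negation)
= Y | ~Z & (X & ~W | X)   (absorption)
= Y | ~Z & X   (absorption)
This depends on X, Y, Z, so it is not a constant.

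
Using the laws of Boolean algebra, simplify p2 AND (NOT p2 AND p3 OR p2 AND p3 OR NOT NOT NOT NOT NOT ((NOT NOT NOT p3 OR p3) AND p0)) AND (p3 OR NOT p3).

p2 AND (NOT p2 AND p3 OR p2 AND p3 OR NOT NOT NOT NOT NOT ((NOT NOT NOT p3 OR p3) AND p0)) AND (p3 OR NOT p3)
= p2 AND (NOT p2 AND p3 OR p2 AND p3 OR NOT NOT NOT NOT NOT ((NOT NOT NOT p3 OR p3) AND p0))
= p2 AND (NOT p2 AND p3 OR p2 AND p3 OR NOT NOT NOT NOT NOT ((NOT p3 OR p3) AND p0))
= p2 AND (NOT p2 AND p3 OR p2 AND p3 OR NOT NOT NOT NOT NOT p0)
= p2 AND (p3 OR NOT NOT NOT NOT NOT p0)
= p2 AND (p3 OR NOT NOT NOT p0)
= p2 AND (p3 OR NOT p0)

p2 AND (p3 OR NOT p0)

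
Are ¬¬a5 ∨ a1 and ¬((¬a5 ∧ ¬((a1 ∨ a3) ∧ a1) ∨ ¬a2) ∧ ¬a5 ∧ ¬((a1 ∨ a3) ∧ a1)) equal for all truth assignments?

E1: ¬¬a5 ∨ a1
    = a5 ∨ a1
E2: ¬((¬a5 ∧ ¬((a1 ∨ a3) ∧ a1) ∨ ¬a2) ∧ ¬a5 ∧ ¬((a1 ∨ a3) ∧ a1))
    = ¬(¬a5 ∧ ¬((a1 ∨ a3) ∧ a1))
    = ¬(¬a5 ∧ ¬a1)
    = a5 ∨ a1
Both reduce to a5 ∨ a1, so they are equivalent.

Yes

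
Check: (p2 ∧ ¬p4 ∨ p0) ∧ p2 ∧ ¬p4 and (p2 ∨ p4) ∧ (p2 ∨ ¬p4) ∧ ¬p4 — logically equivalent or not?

Yes

E1: (p2 ∧ ¬p4 ∨ p0) ∧ p2 ∧ ¬p4
    = p2 ∧ ¬p4   (absorption)
E2: (p2 ∨ p4) ∧ (p2 ∨ ¬p4) ∧ ¬p4
    = (p4 ∧ ¬p4 ∨ p2) ∧ ¬p4   (distribution)
    = p2 ∧ ¬p4   (complement / identity)
Both reduce to p2 ∧ ¬p4, so they are equivalent.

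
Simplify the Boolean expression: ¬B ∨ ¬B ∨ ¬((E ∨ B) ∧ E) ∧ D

¬B ∨ ¬B ∨ ¬((E ∨ B) ∧ E) ∧ D
= ¬B ∨ ¬((E ∨ B) ∧ E) ∧ D   — idempotence
= ¬B ∨ ¬E ∧ D   — absorption

¬B ∨ ¬E ∧ D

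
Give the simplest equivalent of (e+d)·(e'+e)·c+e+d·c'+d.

e+d

(e+d)·(e'+e)·c+e+d·c'+d
= (e+d)·(e'+e)·c+e+d
= (e+d)·c+e+d
= e+d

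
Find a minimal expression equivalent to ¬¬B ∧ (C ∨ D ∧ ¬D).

¬¬B ∧ (C ∨ D ∧ ¬D)
= ¬¬B ∧ C   (complement / identity)
= B ∧ C   (double negation)

B ∧ C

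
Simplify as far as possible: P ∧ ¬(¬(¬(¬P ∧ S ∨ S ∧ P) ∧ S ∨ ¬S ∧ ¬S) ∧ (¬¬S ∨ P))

P ∧ ¬(¬(¬(¬P ∧ S ∨ S ∧ P) ∧ S ∨ ¬S ∧ ¬S) ∧ (¬¬S ∨ P))
= P ∧ ¬(¬(¬S ∧ S ∨ ¬S ∧ ¬S) ∧ (¬¬S ∨ P))   [distribution]
= P ∧ ¬(¬¬S ∧ (¬¬S ∨ P))   [distribution]
= P ∧ ¬¬¬S   [absorption]
= P ∧ ¬S   [double negation]

P ∧ ¬S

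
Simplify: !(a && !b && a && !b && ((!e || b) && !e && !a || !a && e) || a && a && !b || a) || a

true

!(a && !b && a && !b && ((!e || b) && !e && !a || !a && e) || a && a && !b || a) || a
= !(a && !b && ((!e || b) && !e && !a || !a && e) || a && a && !b || a) || a
= !(a && !b && (!e && !a || !a && e) || a && a && !b || a) || a
= !(a && !b && !a || a && a && !b || a) || a
= !(a && !b || a) || a
= !a || a
= true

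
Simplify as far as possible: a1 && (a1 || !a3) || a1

a1

a1 && (a1 || !a3) || a1
= a1 || a1
= a1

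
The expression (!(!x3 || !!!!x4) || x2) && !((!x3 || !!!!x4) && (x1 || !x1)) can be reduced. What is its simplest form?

(!(!x3 || !!!!x4) || x2) && !((!x3 || !!!!x4) && (x1 || !x1))
= (!(!x3 || !!!!x4) || x2) && !(!x3 || !!!!x4)
= !(!x3 || !!!!x4)
= !(!x3 || !!x4)
= x3 && !x4

x3 && !x4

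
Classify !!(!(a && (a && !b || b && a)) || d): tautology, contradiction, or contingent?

contingent

!!(!(a && (a && !b || b && a)) || d)
= !(a && (a && !b || b && a)) || d   — double negation
= !(a && a) || d   — distribution
= !a || d   — idempotence
This depends on a, d, so it is not a constant.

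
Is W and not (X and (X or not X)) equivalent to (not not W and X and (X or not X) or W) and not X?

E1: W and not (X and (X or not X))
    = W and not X   (complement / identity)
E2: (not not W and X and (X or not X) or W) and not X
    = (W and X and (X or not X) or W) and not X   (double negation)
    = (W and X or W) and not X   (complement / identity)
    = W and not X   (absorption)
Both reduce to W and not X, so they are equivalent.

Yes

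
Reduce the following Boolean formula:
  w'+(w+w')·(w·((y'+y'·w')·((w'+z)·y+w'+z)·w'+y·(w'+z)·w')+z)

w'+(w+w')·(w·((y'+y'·w')·((w'+z)·y+w'+z)·w'+y·(w'+z)·w')+z)
= w'+(w+w')·(w·(y'·((w'+z)·y+w'+z)·w'+y·(w'+z)·w')+z)   [absorption]
= w'+(w+w')·(w·(y'·(w'+z)·w'+y·(w'+z)·w')+z)   [absorption]
= w'+(w+w')·(w·(w'+z)·w'+z)   [distribution]
= w'+(w+w')·(w·w'+z)   [absorption]
= w'+(w+w')·z   [complement / identity]
= w'+z   [complement / identity]

w'+z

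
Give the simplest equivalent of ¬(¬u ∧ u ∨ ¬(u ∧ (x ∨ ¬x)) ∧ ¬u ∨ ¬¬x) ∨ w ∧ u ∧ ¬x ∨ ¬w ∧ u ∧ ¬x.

u ∧ ¬x

¬(¬u ∧ u ∨ ¬(u ∧ (x ∨ ¬x)) ∧ ¬u ∨ ¬¬x) ∨ w ∧ u ∧ ¬x ∨ ¬w ∧ u ∧ ¬x
= ¬(¬u ∧ u ∨ ¬u ∧ ¬u ∨ ¬¬x) ∨ w ∧ u ∧ ¬x ∨ ¬w ∧ u ∧ ¬x   (complement / identity)
= ¬(¬u ∧ u ∨ ¬u ∧ ¬u ∨ ¬¬x) ∨ u ∧ ¬x   (distribution)
= ¬(¬u ∨ ¬¬x) ∨ u ∧ ¬x   (distribution)
= u ∧ ¬x ∨ u ∧ ¬x   (De Morgan)
= u ∧ ¬x   (idempotence)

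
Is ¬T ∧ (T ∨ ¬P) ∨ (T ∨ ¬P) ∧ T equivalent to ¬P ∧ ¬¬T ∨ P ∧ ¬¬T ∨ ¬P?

Yes

E1: ¬T ∧ (T ∨ ¬P) ∨ (T ∨ ¬P) ∧ T
    = T ∨ ¬P   — distribution
E2: ¬P ∧ ¬¬T ∨ P ∧ ¬¬T ∨ ¬P
    = ¬¬T ∨ ¬P   — distribution
    = T ∨ ¬P   — double negation
Both reduce to T ∨ ¬P, so they are equivalent.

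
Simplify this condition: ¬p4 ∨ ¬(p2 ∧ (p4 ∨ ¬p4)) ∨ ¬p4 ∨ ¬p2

¬p4 ∨ ¬p2

¬p4 ∨ ¬(p2 ∧ (p4 ∨ ¬p4)) ∨ ¬p4 ∨ ¬p2
= ¬p4 ∨ ¬p2 ∨ ¬p4 ∨ ¬p2   (complement / identity)
= ¬p4 ∨ ¬p2   (idempotence)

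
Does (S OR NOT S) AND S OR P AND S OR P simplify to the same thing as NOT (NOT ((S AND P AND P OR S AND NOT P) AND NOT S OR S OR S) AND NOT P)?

Yes

E1: (S OR NOT S) AND S OR P AND S OR P
    = (S OR NOT S) AND S OR P   [absorption]
    = S OR P   [complement / identity]
E2: NOT (NOT ((S AND P AND P OR S AND NOT P) AND NOT S OR S OR S) AND NOT P)
    = NOT (NOT ((S AND P OR S AND NOT P) AND NOT S OR S OR S) AND NOT P)   [idempotence]
    = (S AND P OR S AND NOT P) AND NOT S OR S OR S OR P   [De Morgan]
    = S AND NOT S OR S OR S OR P   [distribution]
    = S AND NOT S OR S OR P   [idempotence]
    = S OR P   [complement / identity]
Both reduce to S OR P, so they are equivalent.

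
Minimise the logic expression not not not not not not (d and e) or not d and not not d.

not not not not not not (d and e) or not d and not not d
= not not not not (d and e) or not d and not not d
= not not (d and e) or not d and not not d
= d and e or not d and not not d
= d and e or not d and d
= d and e

d and e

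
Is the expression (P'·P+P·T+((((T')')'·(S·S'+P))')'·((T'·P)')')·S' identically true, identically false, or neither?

(P'·P+P·T+((((T')')'·(S·S'+P))')'·((T'·P)')')·S'
= (P'·P+P·T+((((T')')'·P)')'·((T'·P)')')·S'   [complement / identity]
= (P'·P+P·T+((T'·P)')'·((T'·P)')')·S'   [double negation]
= (P'·P+P·T+((T'·P)')')·S'   [idempotence]
= (P·T+((T'·P)')')·S'   [complement / identity]
= (P·T+T'·P)·S'   [double negation]
= P·S'   [distribution]
This depends on P, S, so it is not a constant.

neither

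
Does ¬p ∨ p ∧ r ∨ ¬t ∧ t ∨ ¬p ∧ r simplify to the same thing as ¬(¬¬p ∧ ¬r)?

E1: ¬p ∨ p ∧ r ∨ ¬t ∧ t ∨ ¬p ∧ r
    = ¬p ∨ p ∧ r ∨ ¬p ∧ r   — complement / identity
    = ¬p ∨ r   — distribution
E2: ¬(¬¬p ∧ ¬r)
    = ¬p ∨ r   — De Morgan
Both reduce to ¬p ∨ r, so they are equivalent.

Yes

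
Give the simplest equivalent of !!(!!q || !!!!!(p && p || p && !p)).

q || !p

!!(!!q || !!!!!(p && p || p && !p))
= !!(!!q || !!!!!p)   — distribution
= !!(!!q || !!!p)   — double negation
= !(!q && !!p)   — De Morgan
= q || !p   — De Morgan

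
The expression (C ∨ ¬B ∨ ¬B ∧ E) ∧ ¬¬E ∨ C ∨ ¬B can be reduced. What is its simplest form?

C ∨ ¬B

(C ∨ ¬B ∨ ¬B ∧ E) ∧ ¬¬E ∨ C ∨ ¬B
= (C ∨ ¬B ∨ ¬B ∧ E) ∧ E ∨ C ∨ ¬B   — double negation
= (C ∨ ¬B) ∧ E ∨ C ∨ ¬B   — absorption
= C ∨ ¬B   — absorption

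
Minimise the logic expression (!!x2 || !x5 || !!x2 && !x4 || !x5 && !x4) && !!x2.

(!!x2 || !x5 || !!x2 && !x4 || !x5 && !x4) && !!x2
= (!!x2 || !x5 || (!!x2 || !x5) && !x4) && !!x2   [distribution]
= (!!x2 || !x5) && !!x2   [absorption]
= !!x2   [absorption]
= x2   [double negation]

x2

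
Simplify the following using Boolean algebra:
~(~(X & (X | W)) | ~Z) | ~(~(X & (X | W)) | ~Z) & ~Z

X & Z

~(~(X & (X | W)) | ~Z) | ~(~(X & (X | W)) | ~Z) & ~Z
= ~(~(X & (X | W)) | ~Z)   — absorption
= ~(~X | ~Z)   — absorption
= X & Z   — De Morgan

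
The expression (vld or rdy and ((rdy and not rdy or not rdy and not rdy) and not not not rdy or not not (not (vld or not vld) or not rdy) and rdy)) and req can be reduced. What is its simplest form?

(vld or rdy and ((rdy and not rdy or not rdy and not rdy) and not not not rdy or not not (not (vld or not vld) or not rdy) and rdy)) and req
= (vld or rdy and ((rdy and not rdy or not rdy and not rdy) and not rdy or not not (not (vld or not vld) or not rdy) and rdy)) and req   (double negation)
= (vld or rdy and ((rdy and not rdy or not rdy and not rdy) and not rdy or not ((vld or not vld) and rdy) and rdy)) and req   (De Morgan)
= (vld or rdy and (not rdy and not rdy or not ((vld or not vld) and rdy) and rdy)) and req   (distribution)
= (vld or rdy and (not rdy and not rdy or not rdy and rdy)) and req   (complement / identity)
= (vld or rdy and not rdy) and req   (distribution)
= vld and req   (complement / identity)

vld and req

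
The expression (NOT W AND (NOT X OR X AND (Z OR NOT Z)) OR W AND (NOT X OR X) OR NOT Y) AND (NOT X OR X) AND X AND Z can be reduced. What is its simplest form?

(NOT W AND (NOT X OR X AND (Z OR NOT Z)) OR W AND (NOT X OR X) OR NOT Y) AND (NOT X OR X) AND X AND Z
= (NOT W AND (NOT X OR X) OR W AND (NOT X OR X) OR NOT Y) AND (NOT X OR X) AND X AND Z   — complement / identity
= (NOT X OR X OR NOT Y) AND (NOT X OR X) AND X AND Z   — distribution
= (NOT X OR X) AND X AND Z   — absorption
= X AND Z   — complement / identity

X AND Z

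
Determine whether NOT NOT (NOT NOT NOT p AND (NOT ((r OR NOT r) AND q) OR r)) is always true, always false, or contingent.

NOT NOT (NOT NOT NOT p AND (NOT ((r OR NOT r) AND q) OR r))
= NOT NOT NOT p AND (NOT ((r OR NOT r) AND q) OR r)   [double negation]
= NOT NOT NOT p AND (NOT q OR r)   [complement / identity]
= NOT p AND (NOT q OR r)   [double negation]
This depends on p, q, r, so it is not a constant.

contingent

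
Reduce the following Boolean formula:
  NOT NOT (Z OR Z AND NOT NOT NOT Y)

NOT NOT (Z OR Z AND NOT NOT NOT Y)
= Z OR Z AND NOT NOT NOT Y   (double negation)
= Z OR Z AND NOT Y   (double negation)
= Z   (absorption)

Z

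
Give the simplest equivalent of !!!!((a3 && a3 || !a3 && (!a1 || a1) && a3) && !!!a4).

!!!!((a3 && a3 || !a3 && (!a1 || a1) && a3) && !!!a4)
= !!((a3 && a3 || !a3 && (!a1 || a1) && a3) && !!!a4)   — double negation
= !!((a3 && a3 || !a3 && a3) && !!!a4)   — complement / identity
= !!((a3 && a3 || !a3 && a3) && !a4)   — double negation
= !!(a3 && !a4)   — distribution
= a3 && !a4   — double negation

a3 && !a4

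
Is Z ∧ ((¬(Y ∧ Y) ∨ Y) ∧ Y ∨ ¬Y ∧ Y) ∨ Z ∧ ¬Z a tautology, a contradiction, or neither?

neither

Z ∧ ((¬(Y ∧ Y) ∨ Y) ∧ Y ∨ ¬Y ∧ Y) ∨ Z ∧ ¬Z
= Z ∧ ((¬(Y ∧ Y) ∨ Y) ∧ Y ∨ ¬Y ∧ Y)   [complement / identity]
= Z ∧ ((¬Y ∨ Y) ∧ Y ∨ ¬Y ∧ Y)   [idempotence]
= Z ∧ (¬Y ∨ Y) ∧ Y   [complement / identity]
= Z ∧ Y   [complement / identity]
This depends on Y, Z, so it is not a constant.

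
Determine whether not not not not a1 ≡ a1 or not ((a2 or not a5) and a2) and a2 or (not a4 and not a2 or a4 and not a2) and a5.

No

E1: not not not not a1
    = not not a1
    = a1
E2: a1 or not ((a2 or not a5) and a2) and a2 or (not a4 and not a2 or a4 and not a2) and a5
    = a1 or not ((a2 or not a5) and a2) and a2 or not a2 and a5
    = a1 or not a2 and a2 or not a2 and a5
    = a1 or not a2 and a5
These differ: at a1=0, a2=0, a4=0, a5=1, E1 = 0 but E2 = 1.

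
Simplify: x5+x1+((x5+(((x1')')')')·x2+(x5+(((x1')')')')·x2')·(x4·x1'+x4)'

x5+x1

x5+x1+((x5+(((x1')')')')·x2+(x5+(((x1')')')')·x2')·(x4·x1'+x4)'
= x5+x1+(x5+(((x1')')')')·(x4·x1'+x4)'   — distribution
= x5+x1+(x5+(((x1')')')')·x4'   — absorption
= x5+x1+(x5+(x1')')·x4'   — double negation
= x5+x1+(x5+x1)·x4'   — double negation
= x5+x1   — absorption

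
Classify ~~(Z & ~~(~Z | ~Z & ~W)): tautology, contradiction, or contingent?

contradiction

~~(Z & ~~(~Z | ~Z & ~W))
= ~~(Z & ~~~Z)   [absorption]
= ~~(Z & ~Z)   [double negation]
= Z & ~Z   [double negation]
= 0   [complement]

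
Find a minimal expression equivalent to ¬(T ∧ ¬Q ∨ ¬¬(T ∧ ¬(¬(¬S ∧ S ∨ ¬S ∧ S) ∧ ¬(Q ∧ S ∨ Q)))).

¬(T ∧ ¬Q ∨ ¬¬(T ∧ ¬(¬(¬S ∧ S ∨ ¬S ∧ S) ∧ ¬(Q ∧ S ∨ Q))))
= ¬(T ∧ ¬Q ∨ ¬¬(T ∧ (¬S ∧ S ∨ ¬S ∧ S ∨ Q ∧ S ∨ Q)))   (De Morgan)
= ¬(T ∧ ¬Q ∨ ¬¬(T ∧ (¬S ∧ S ∨ Q ∧ S ∨ Q)))   (idempotence)
= ¬(T ∧ ¬Q ∨ T ∧ (¬S ∧ S ∨ Q ∧ S ∨ Q))   (double negation)
= ¬(T ∧ ¬Q ∨ T ∧ (¬S ∧ S ∨ Q))   (absorption)
= ¬(T ∧ ¬Q ∨ T ∧ Q)   (complement / identity)
= ¬T   (distribution)

¬T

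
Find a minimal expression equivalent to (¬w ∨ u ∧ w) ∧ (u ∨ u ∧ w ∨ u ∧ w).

(¬w ∨ u ∧ w) ∧ (u ∨ u ∧ w ∨ u ∧ w)
= u ∧ w ∨ ¬w ∧ (u ∨ u ∧ w)
= u ∧ w ∨ ¬w ∧ u
= u

u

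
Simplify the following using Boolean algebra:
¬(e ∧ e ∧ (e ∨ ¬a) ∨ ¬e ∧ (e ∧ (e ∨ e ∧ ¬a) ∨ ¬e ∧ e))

¬(e ∧ e ∧ (e ∨ ¬a) ∨ ¬e ∧ (e ∧ (e ∨ e ∧ ¬a) ∨ ¬e ∧ e))
= ¬(e ∧ e ∧ (e ∨ ¬a) ∨ ¬e ∧ (e ∧ e ∨ ¬e ∧ e))   [absorption]
= ¬(e ∧ e ∨ ¬e ∧ (e ∧ e ∨ ¬e ∧ e))   [absorption]
= ¬(e ∧ e ∨ ¬e ∧ e)   [distribution]
= ¬e   [distribution]

¬e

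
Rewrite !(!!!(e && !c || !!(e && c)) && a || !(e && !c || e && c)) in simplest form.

e

!(!!!(e && !c || !!(e && c)) && a || !(e && !c || e && c))
= !(!(e && !c || !!(e && c)) && a || !(e && !c || e && c))   [double negation]
= !(!(e && !c || e && c) && a || !(e && !c || e && c))   [double negation]
= !!(e && !c || e && c)   [absorption]
= !!e   [distribution]
= e   [double negation]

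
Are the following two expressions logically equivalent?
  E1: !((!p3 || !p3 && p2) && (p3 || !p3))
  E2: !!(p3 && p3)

Yes

E1: !((!p3 || !p3 && p2) && (p3 || !p3))
    = !(!p3 && (p3 || !p3))   [absorption]
    = !!p3   [complement / identity]
    = p3   [double negation]
E2: !!(p3 && p3)
    = p3 && p3   [double negation]
    = p3   [idempotence]
Both reduce to p3, so they are equivalent.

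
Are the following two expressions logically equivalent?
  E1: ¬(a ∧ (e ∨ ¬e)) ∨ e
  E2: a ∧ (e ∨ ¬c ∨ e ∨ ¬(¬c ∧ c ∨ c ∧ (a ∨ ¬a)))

E1: ¬(a ∧ (e ∨ ¬e)) ∨ e
    = ¬a ∨ e   — complement / identity
E2: a ∧ (e ∨ ¬c ∨ e ∨ ¬(¬c ∧ c ∨ c ∧ (a ∨ ¬a)))
    = a ∧ (e ∨ ¬c ∨ e ∨ ¬(¬c ∧ c ∨ c))   — complement / identity
    = a ∧ (e ∨ ¬c ∨ e ∨ ¬c)   — complement / identity
    = a ∧ (e ∨ ¬c)   — idempotence
These differ: at a=0, c=0, e=0, E1 = 1 but E2 = 0.

No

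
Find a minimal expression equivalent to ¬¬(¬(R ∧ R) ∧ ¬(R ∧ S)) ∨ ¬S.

¬¬(¬(R ∧ R) ∧ ¬(R ∧ S)) ∨ ¬S
= ¬(R ∧ R ∨ R ∧ S) ∨ ¬S   (De Morgan)
= ¬(R ∧ (R ∨ S)) ∨ ¬S   (distribution)
= ¬R ∨ ¬S   (absorption)

¬R ∨ ¬S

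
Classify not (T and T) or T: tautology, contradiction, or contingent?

not (T and T) or T
= not T or T   [idempotence]
= True   [complement]

tautology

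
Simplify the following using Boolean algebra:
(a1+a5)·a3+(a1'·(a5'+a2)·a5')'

(a1+a5)·a3+(a1'·(a5'+a2)·a5')'
= (a1+a5)·a3+(a1'·a5')'   — absorption
= (a1+a5)·a3+a1+a5   — De Morgan
= a1+a5   — absorption

a1+a5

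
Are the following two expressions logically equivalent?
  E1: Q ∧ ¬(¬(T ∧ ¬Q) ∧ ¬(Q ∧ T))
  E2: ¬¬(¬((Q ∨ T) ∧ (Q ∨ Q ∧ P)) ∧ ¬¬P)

No

E1: Q ∧ ¬(¬(T ∧ ¬Q) ∧ ¬(Q ∧ T))
    = Q ∧ (T ∧ ¬Q ∨ Q ∧ T)   [De Morgan]
    = Q ∧ T   [distribution]
E2: ¬¬(¬((Q ∨ T) ∧ (Q ∨ Q ∧ P)) ∧ ¬¬P)
    = ¬¬(¬((Q ∨ T) ∧ Q) ∧ ¬¬P)   [absorption]
    = ¬¬(¬Q ∧ ¬¬P)   [absorption]
    = ¬Q ∧ ¬¬P   [double negation]
    = ¬Q ∧ P   [double negation]
These differ: at P=1, Q=0, T=1, E1 = 0 but E2 = 1.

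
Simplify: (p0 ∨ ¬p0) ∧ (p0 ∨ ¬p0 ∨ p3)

(p0 ∨ ¬p0) ∧ (p0 ∨ ¬p0 ∨ p3)
= p0 ∨ ¬p0   — absorption
= True   — complement

True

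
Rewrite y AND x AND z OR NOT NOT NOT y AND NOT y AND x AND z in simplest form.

x AND z

y AND x AND z OR NOT NOT NOT y AND NOT y AND x AND z
= y AND x AND z OR NOT y AND NOT y AND x AND z   (double negation)
= y AND x AND z OR NOT y AND x AND z   (idempotence)
= x AND z   (distribution)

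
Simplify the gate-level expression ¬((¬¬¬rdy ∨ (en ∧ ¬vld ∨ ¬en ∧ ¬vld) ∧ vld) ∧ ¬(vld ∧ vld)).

¬((¬¬¬rdy ∨ (en ∧ ¬vld ∨ ¬en ∧ ¬vld) ∧ vld) ∧ ¬(vld ∧ vld))
= ¬((¬rdy ∨ (en ∧ ¬vld ∨ ¬en ∧ ¬vld) ∧ vld) ∧ ¬(vld ∧ vld))   [double negation]
= ¬((¬rdy ∨ ¬vld ∧ vld) ∧ ¬(vld ∧ vld))   [distribution]
= ¬(¬rdy ∧ ¬(vld ∧ vld))   [complement / identity]
= rdy ∨ vld ∧ vld   [De Morgan]
= rdy ∨ vld   [idempotence]

rdy ∨ vld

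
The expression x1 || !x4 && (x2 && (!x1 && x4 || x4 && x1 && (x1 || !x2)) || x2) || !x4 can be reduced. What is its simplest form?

x1 || !x4

x1 || !x4 && (x2 && (!x1 && x4 || x4 && x1 && (x1 || !x2)) || x2) || !x4
= x1 || !x4 && (x2 && (!x1 && x4 || x4 && x1) || x2) || !x4   — absorption
= x1 || !x4 && (x2 && x4 || x2) || !x4   — distribution
= x1 || !x4 && x2 || !x4   — absorption
= x1 || !x4   — absorption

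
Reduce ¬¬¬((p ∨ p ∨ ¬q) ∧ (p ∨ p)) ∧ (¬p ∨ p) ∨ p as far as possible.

True

¬¬¬((p ∨ p ∨ ¬q) ∧ (p ∨ p)) ∧ (¬p ∨ p) ∨ p
= ¬¬¬(p ∨ p) ∧ (¬p ∨ p) ∨ p
= ¬(p ∨ p) ∧ (¬p ∨ p) ∨ p
= ¬p ∧ (¬p ∨ p) ∨ p
= ¬p ∨ p
= True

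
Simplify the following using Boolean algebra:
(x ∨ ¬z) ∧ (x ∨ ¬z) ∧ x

x

(x ∨ ¬z) ∧ (x ∨ ¬z) ∧ x
= (x ∨ ¬z) ∧ x   (idempotence)
= x   (absorption)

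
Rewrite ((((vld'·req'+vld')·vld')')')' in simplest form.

vld

((((vld'·req'+vld')·vld')')')'
= (((vld'·vld')')')'
= (vld'·vld')'
= (vld')'
= vld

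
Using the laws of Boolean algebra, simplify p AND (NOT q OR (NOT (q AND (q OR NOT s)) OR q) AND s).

p AND (NOT q OR s)

p AND (NOT q OR (NOT (q AND (q OR NOT s)) OR q) AND s)
= p AND (NOT q OR (NOT q OR q) AND s)   [absorption]
= p AND (NOT q OR s)   [complement / identity]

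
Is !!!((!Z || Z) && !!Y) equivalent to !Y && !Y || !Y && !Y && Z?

E1: !!!((!Z || Z) && !!Y)
    = !!!!!Y   — complement / identity
    = !!!Y   — double negation
    = !Y   — double negation
E2: !Y && !Y || !Y && !Y && Z
    = !Y && !Y   — absorption
    = !Y   — idempotence
Both reduce to !Y, so they are equivalent.

Yes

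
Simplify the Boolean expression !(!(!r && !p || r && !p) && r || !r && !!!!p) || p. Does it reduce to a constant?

true

!(!(!r && !p || r && !p) && r || !r && !!!!p) || p
= !(!!p && r || !r && !!!!p) || p
= !(!!p && r || !r && !!p) || p
= !!!p || p
= !p || p
= true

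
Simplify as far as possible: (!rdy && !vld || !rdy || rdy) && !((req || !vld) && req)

(!rdy && !vld || !rdy || rdy) && !((req || !vld) && req)
= (!rdy || rdy) && !((req || !vld) && req)   — absorption
= (!rdy || rdy) && !req   — absorption
= !req   — complement / identity

!req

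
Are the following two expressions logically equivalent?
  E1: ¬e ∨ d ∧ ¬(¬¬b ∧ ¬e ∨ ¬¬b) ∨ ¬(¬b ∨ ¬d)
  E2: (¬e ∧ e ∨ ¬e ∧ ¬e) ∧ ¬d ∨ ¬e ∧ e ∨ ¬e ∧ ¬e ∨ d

E1: ¬e ∨ d ∧ ¬(¬¬b ∧ ¬e ∨ ¬¬b) ∨ ¬(¬b ∨ ¬d)
    = ¬e ∨ d ∧ ¬¬¬b ∨ ¬(¬b ∨ ¬d)   — absorption
    = ¬e ∨ d ∧ ¬b ∨ ¬(¬b ∨ ¬d)   — double negation
    = ¬e ∨ d ∧ ¬b ∨ b ∧ d   — De Morgan
    = ¬e ∨ d   — distribution
E2: (¬e ∧ e ∨ ¬e ∧ ¬e) ∧ ¬d ∨ ¬e ∧ e ∨ ¬e ∧ ¬e ∨ d
    = ¬e ∧ e ∨ ¬e ∧ ¬e ∨ d   — absorption
    = ¬e ∨ d   — distribution
Both reduce to ¬e ∨ d, so they are equivalent.

Yes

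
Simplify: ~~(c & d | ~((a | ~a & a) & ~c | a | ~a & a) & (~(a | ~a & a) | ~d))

~~(c & d | ~((a | ~a & a) & ~c | a | ~a & a) & (~(a | ~a & a) | ~d))
= ~~(c & d | ~(a | ~a & a) & (~(a | ~a & a) | ~d))   — absorption
= ~~(c & d | ~(a | ~a & a))   — absorption
= ~~(c & d | ~a)   — complement / identity
= c & d | ~a   — double negation

c & d | ~a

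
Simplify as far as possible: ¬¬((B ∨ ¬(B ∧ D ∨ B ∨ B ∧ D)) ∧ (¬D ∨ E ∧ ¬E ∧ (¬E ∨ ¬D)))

¬¬((B ∨ ¬(B ∧ D ∨ B ∨ B ∧ D)) ∧ (¬D ∨ E ∧ ¬E ∧ (¬E ∨ ¬D)))
= ¬¬((B ∨ ¬(B ∧ D ∨ B ∨ B ∧ D)) ∧ (¬D ∨ E ∧ ¬E))   [absorption]
= (B ∨ ¬(B ∧ D ∨ B ∨ B ∧ D)) ∧ (¬D ∨ E ∧ ¬E)   [double negation]
= (B ∨ ¬(B ∧ D ∨ B)) ∧ (¬D ∨ E ∧ ¬E)   [absorption]
= (B ∨ ¬B) ∧ (¬D ∨ E ∧ ¬E)   [absorption]
= (B ∨ ¬B) ∧ ¬D   [complement / identity]
= ¬D   [complement / identity]

¬D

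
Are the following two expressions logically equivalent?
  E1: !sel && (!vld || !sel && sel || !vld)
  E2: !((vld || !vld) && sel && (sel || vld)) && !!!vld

E1: !sel && (!vld || !sel && sel || !vld)
    = !sel && (!vld || !vld)
    = !sel && !vld
E2: !((vld || !vld) && sel && (sel || vld)) && !!!vld
    = !(sel && (sel || vld)) && !!!vld
    = !(sel && (sel || vld)) && !vld
    = !sel && !vld
Both reduce to !sel && !vld, so they are equivalent.

Yes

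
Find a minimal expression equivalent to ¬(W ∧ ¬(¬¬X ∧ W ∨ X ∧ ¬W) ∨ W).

¬(W ∧ ¬(¬¬X ∧ W ∨ X ∧ ¬W) ∨ W)
= ¬(W ∧ ¬(X ∧ W ∨ X ∧ ¬W) ∨ W)   — double negation
= ¬(W ∧ ¬X ∨ W)   — distribution
= ¬W   — absorption

¬W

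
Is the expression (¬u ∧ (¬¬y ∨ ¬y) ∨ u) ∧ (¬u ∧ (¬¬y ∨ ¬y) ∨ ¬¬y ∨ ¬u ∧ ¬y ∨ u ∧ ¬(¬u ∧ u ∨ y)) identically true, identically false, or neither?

(¬u ∧ (¬¬y ∨ ¬y) ∨ u) ∧ (¬u ∧ (¬¬y ∨ ¬y) ∨ ¬¬y ∨ ¬u ∧ ¬y ∨ u ∧ ¬(¬u ∧ u ∨ y))
= u ∧ (¬¬y ∨ ¬u ∧ ¬y ∨ u ∧ ¬(¬u ∧ u ∨ y)) ∨ ¬u ∧ (¬¬y ∨ ¬y)   — distribution
= u ∧ (¬¬y ∨ ¬u ∧ ¬y ∨ u ∧ ¬y) ∨ ¬u ∧ (¬¬y ∨ ¬y)   — complement / identity
= u ∧ (¬¬y ∨ ¬y) ∨ ¬u ∧ (¬¬y ∨ ¬y)   — distribution
= ¬¬y ∨ ¬y   — distribution
= y ∨ ¬y   — double negation
= True   — complement

identically true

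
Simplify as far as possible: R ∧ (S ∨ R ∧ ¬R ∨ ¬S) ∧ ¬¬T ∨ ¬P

R ∧ T ∨ ¬P

R ∧ (S ∨ R ∧ ¬R ∨ ¬S) ∧ ¬¬T ∨ ¬P
= R ∧ (S ∨ ¬S) ∧ ¬¬T ∨ ¬P
= R ∧ (S ∨ ¬S) ∧ T ∨ ¬P
= R ∧ T ∨ ¬P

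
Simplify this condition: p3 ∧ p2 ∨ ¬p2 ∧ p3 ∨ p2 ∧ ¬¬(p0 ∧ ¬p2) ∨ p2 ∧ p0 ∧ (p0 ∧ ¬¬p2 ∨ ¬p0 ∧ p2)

p3 ∨ p0 ∧ p2

p3 ∧ p2 ∨ ¬p2 ∧ p3 ∨ p2 ∧ ¬¬(p0 ∧ ¬p2) ∨ p2 ∧ p0 ∧ (p0 ∧ ¬¬p2 ∨ ¬p0 ∧ p2)
= p3 ∧ p2 ∨ ¬p2 ∧ p3 ∨ p2 ∧ ¬¬(p0 ∧ ¬p2) ∨ p2 ∧ p0 ∧ (p0 ∧ p2 ∨ ¬p0 ∧ p2)   [double negation]
= p3 ∧ p2 ∨ ¬p2 ∧ p3 ∨ (¬¬(p0 ∧ ¬p2) ∨ p0 ∧ (p0 ∧ p2 ∨ ¬p0 ∧ p2)) ∧ p2   [distribution]
= p3 ∧ p2 ∨ ¬p2 ∧ p3 ∨ (p0 ∧ ¬p2 ∨ p0 ∧ (p0 ∧ p2 ∨ ¬p0 ∧ p2)) ∧ p2   [double negation]
= p3 ∨ (p0 ∧ ¬p2 ∨ p0 ∧ (p0 ∧ p2 ∨ ¬p0 ∧ p2)) ∧ p2   [distribution]
= p3 ∨ (p0 ∧ ¬p2 ∨ p0 ∧ p2) ∧ p2   [distribution]
= p3 ∨ p0 ∧ p2   [distribution]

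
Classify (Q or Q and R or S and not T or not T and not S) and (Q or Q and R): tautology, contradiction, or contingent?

(Q or Q and R or S and not T or not T and not S) and (Q or Q and R)
= (Q or Q and R or not T) and (Q or Q and R)   [distribution]
= Q or Q and R   [absorption]
= Q   [absorption]
This depends on Q, so it is not a constant.

contingent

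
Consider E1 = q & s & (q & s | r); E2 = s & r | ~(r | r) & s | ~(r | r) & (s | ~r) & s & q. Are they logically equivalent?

No

E1: q & s & (q & s | r)
    = q & s
E2: s & r | ~(r | r) & s | ~(r | r) & (s | ~r) & s & q
    = s & r | ~(r | r) & s | ~(r | r) & s & q
    = s & r | ~(r | r) & s
    = s & r | ~r & s
    = s
These differ: at q=0, r=0, s=1, E1 = 0 but E2 = 1.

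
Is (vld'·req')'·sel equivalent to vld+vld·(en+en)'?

E1: (vld'·req')'·sel
    = (vld+req)·sel   — De Morgan
E2: vld+vld·(en+en)'
    = vld+vld·en'   — idempotence
    = vld   — absorption
These differ: at en=0, req=1, sel=1, vld=0, E1 = 1 but E2 = 0.

No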